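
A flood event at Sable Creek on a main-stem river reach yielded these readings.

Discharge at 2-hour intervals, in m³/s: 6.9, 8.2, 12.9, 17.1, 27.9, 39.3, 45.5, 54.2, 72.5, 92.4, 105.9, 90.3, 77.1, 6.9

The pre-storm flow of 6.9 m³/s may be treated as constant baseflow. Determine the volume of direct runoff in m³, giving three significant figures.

V ≈ 4.04 × 10^6 m³

Direct-runoff ordinates (Q − Q_b): 0.0, 1.3, 6.0, 10.2, 21.0, 32.4, 38.6, 47.3, 65.6, 85.5, 99.0, 83.4, 70.2, 0.0 m³/s.
ΣQ_DR = 560.5 m³/s.
With Δt = 2 h = 7200 s, V = ΣQ_DR · Δt = 560.5 × 7200 = 4.04 × 10^6 m³.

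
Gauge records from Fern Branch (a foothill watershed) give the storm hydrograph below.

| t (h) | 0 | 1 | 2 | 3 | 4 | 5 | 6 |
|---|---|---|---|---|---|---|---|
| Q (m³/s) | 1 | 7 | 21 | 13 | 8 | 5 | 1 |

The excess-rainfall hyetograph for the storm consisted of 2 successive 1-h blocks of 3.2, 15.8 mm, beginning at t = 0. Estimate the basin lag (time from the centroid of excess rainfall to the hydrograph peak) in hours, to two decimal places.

t_L ≈ 0.67 h

Centroid of excess rainfall: t_c = Σ P_i·t̄_i / ΣP_i = 1.3316 h (block centres at 0.5, 1.5 h).
Hydrograph peak occurs at t = 2 h, so basin lag t_L = 2 − 1.3316 = 0.67 h.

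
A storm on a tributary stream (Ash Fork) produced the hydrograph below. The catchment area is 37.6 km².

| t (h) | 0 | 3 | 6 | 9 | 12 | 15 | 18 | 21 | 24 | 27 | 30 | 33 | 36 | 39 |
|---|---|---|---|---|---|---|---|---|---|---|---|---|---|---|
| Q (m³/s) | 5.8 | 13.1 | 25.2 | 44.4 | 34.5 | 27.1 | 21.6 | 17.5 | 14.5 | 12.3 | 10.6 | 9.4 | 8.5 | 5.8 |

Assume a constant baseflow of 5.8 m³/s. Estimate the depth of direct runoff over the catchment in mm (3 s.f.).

d ≈ 48.6 mm

Direct runoff: 0.0, 7.3, 19.4, 38.6, 28.7, 21.3, 15.8, 11.7, 8.7, 6.5, 4.8, 3.6, 2.7, 0.0 m³/s; ΣQ_DR = 169.1 m³/s.
V = ΣQ_DR · Δt = 169.1 × 10800 s = 1.826 × 10^6 m³.
Over A = 37.6 km², depth = V / A = 48.6 mm.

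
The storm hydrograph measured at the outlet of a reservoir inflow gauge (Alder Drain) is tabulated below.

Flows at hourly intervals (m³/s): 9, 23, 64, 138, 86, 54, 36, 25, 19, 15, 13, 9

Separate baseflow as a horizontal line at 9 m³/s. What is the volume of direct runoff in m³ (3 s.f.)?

Direct-runoff ordinates (Q − Q_b): 0.0, 14.0, 55.0, 129.0, 77.0, 45.0, 27.0, 16.0, 10.0, 6.0, 4.0, 0.0 m³/s.
ΣQ_DR = 383.0 m³/s.
With Δt = 1 h = 3600 s, V = ΣQ_DR · Δt = 383.0 × 3600 = 1.38 × 10^6 m³.

V ≈ 1.38 × 10^6 m³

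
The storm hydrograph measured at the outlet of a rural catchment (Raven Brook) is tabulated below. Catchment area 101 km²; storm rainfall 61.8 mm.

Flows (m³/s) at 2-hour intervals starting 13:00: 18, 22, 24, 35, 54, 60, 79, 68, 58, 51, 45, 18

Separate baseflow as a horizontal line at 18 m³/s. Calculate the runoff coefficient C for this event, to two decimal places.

C ≈ 0.36

ΣQ_DR = 316.0 m³/s; V = ΣQ_DR·Δt = 2.275 × 10^6 m³.
Runoff depth d = V / A = 22.53 mm.
C = d / P = 22.53 / 61.8 = 0.36.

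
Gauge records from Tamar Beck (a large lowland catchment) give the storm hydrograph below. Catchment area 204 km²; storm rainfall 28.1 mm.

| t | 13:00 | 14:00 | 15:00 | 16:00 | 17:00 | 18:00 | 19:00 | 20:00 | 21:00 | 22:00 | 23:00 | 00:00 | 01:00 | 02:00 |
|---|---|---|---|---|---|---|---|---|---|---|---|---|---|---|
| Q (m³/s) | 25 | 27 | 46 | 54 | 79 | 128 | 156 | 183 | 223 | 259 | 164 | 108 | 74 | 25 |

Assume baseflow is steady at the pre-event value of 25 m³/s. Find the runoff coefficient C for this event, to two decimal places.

ΣQ_DR = 1201 m³/s; V = ΣQ_DR·Δt = 4.324 × 10^6 m³.
Runoff depth d = V / A = 21.19 mm.
C = d / P = 21.19 / 28.1 = 0.75.

C ≈ 0.75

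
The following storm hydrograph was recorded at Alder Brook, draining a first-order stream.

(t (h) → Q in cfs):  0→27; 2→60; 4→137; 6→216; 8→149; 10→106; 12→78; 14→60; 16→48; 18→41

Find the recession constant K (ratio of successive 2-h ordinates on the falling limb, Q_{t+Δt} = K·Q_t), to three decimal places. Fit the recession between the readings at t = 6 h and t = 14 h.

K ≈ 0.726

Using the recession-limb readings at t = 6 h and t = 14 h: Q falls from 216 to 60 cfs over 4 intervals.
K = (Q₂/Q₁)^(1/4) = (60/216)^(1/4) = 0.726.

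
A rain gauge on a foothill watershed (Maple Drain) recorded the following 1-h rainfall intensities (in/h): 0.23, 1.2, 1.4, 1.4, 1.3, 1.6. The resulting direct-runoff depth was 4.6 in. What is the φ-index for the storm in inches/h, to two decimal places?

Only the 5 blocks with intensity above φ contribute runoff: 1.2, 1.4, 1.4, 1.3, 1.6 in/h.
Σ(I−φ)·Δt = d  ⇒  (1.2+1.4+1.4+1.3+1.6 − 5φ)·1 = 4.6
φ = (6.900 − 4.6/1) / 5 = 0.46 in/h.

φ ≈ 0.46 in/h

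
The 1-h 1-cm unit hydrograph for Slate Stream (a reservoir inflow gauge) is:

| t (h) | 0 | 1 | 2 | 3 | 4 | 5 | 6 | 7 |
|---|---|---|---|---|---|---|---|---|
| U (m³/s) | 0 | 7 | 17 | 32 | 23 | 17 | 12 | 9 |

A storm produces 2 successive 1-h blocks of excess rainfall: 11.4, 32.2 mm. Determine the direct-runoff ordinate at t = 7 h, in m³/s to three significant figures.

Q ≈ 48.9 m³/s

By discrete convolution, Q_j = Σ (P_i / 10 mm) · U_{j−i}.
At t = 7 h (j=7): Q = (11.4/10)·9 + (32.2/10)·12 = 48.9 m³/s.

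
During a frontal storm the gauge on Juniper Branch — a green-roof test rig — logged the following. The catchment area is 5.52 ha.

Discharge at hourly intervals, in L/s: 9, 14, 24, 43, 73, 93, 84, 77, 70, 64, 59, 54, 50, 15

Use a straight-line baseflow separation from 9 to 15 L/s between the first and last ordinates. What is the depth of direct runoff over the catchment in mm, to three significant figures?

Direct runoff: 0.00, 4.54, 14.08, 32.62, 62.15, 81.69, 72.23, 64.77, 57.31, 50.85, 45.38, 39.92, 35.46, 0.00 L/s; ΣQ_DR = 561.0 L/s.
V = ΣQ_DR · Δt = 561.0 × 3600 s = 2.020 × 10^6 L.
Over A = 5.52 ha, depth = V / A = 36.6 mm.

d ≈ 36.6 mm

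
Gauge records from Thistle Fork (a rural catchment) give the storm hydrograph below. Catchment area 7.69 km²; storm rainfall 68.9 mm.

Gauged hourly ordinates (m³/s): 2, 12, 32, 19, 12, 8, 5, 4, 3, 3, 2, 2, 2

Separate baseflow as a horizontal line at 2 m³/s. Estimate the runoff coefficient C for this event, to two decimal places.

C ≈ 0.54

ΣQ_DR = 80.00 m³/s; V = ΣQ_DR·Δt = 2.880 × 10^5 m³.
Runoff depth d = V / A = 37.45 mm.
C = d / P = 37.45 / 68.9 = 0.54.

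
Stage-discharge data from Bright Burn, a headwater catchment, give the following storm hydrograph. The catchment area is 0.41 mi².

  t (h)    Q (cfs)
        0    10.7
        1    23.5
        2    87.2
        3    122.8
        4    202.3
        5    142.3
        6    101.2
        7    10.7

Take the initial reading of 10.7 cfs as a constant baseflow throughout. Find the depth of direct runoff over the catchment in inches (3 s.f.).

Direct runoff: 0.0, 12.8, 76.5, 112.1, 191.6, 131.6, 90.5, 0.0 cfs; ΣQ_DR = 615.1 cfs.
V = ΣQ_DR · Δt = 615.1 × 3600 s = 2.214 × 10^6 ft³.
Over A = 0.41 mi², depth = V / A = 2.32 in.

d ≈ 2.32 in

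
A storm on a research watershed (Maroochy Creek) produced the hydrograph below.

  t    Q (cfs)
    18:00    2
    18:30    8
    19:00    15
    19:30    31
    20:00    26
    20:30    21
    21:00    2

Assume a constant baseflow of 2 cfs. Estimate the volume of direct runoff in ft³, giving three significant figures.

V ≈ 1.64 × 10^5 ft³

Direct-runoff ordinates (Q − Q_b): 0.0, 6.0, 13.0, 29.0, 24.0, 19.0, 0.0 cfs.
ΣQ_DR = 91.00 cfs.
With Δt = 0.5 h = 1800 s, V = ΣQ_DR · Δt = 91.00 × 1800 = 1.64 × 10^5 ft³.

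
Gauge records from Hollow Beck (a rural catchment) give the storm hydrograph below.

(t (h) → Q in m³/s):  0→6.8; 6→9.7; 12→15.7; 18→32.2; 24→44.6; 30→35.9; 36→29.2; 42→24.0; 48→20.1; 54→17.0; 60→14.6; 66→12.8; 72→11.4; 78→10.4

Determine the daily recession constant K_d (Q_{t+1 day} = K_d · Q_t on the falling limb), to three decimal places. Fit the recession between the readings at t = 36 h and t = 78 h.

Between t = 36 h and t = 78 h the flow falls from 29.2 to 10.4 m³/s over 7×6 h = 42 h.
Per-interval ratio K = (10.4/29.2)^(1/7) = 0.8629; K_d = K^(24/6) = 0.554.

K_d ≈ 0.554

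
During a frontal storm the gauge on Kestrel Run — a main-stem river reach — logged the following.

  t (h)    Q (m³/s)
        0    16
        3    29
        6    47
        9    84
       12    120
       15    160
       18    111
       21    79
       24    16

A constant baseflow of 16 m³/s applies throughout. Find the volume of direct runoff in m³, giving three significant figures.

V ≈ 5.59 × 10^6 m³

Direct-runoff ordinates (Q − Q_b): 0.0, 13.0, 31.0, 68.0, 104.0, 144.0, 95.0, 63.0, 0.0 m³/s.
ΣQ_DR = 518.0 m³/s.
With Δt = 3 h = 10800 s, V = ΣQ_DR · Δt = 518.0 × 10800 = 5.59 × 10^6 m³.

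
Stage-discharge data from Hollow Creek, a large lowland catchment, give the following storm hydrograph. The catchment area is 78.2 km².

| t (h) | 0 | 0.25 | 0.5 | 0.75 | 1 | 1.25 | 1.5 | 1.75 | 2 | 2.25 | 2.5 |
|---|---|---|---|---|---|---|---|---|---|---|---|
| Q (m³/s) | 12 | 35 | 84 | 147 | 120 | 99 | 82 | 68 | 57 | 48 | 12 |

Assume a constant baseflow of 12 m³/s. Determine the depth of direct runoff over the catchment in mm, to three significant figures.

Direct runoff: 0.0, 23.0, 72.0, 135.0, 108.0, 87.0, 70.0, 56.0, 45.0, 36.0, 0.0 m³/s; ΣQ_DR = 632.0 m³/s.
V = ΣQ_DR · Δt = 632.0 × 900 s = 5.688 × 10^5 m³.
Over A = 78.2 km², depth = V / A = 7.27 mm.

d ≈ 7.27 mm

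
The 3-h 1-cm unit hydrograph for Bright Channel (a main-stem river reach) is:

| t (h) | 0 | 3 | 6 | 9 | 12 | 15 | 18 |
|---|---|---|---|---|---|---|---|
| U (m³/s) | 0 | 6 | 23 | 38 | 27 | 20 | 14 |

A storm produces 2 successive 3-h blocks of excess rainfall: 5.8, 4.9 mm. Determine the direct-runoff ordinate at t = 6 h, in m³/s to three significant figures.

Q ≈ 16.3 m³/s

By discrete convolution, Q_j = Σ (P_i / 10 mm) · U_{j−i}.
At t = 6 h (j=2): Q = (5.8/10)·23 + (4.9/10)·6 = 16.3 m³/s.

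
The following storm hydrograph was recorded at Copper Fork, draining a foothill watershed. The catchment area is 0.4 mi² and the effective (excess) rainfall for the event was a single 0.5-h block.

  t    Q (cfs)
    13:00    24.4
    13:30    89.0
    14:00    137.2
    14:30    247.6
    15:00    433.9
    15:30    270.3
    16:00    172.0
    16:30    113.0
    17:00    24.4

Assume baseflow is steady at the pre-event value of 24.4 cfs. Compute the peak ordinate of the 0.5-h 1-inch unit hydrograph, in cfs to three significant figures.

Direct runoff: 0.0, 64.6, 112.8, 223.2, 409.5, 245.9, 147.6, 88.6, 0.0 cfs; ΣQ_DR = 1292 cfs, peak = 409.5 cfs.
Runoff depth d = ΣQ_DR·Δt / A = 1292 × 1800 / (0.4 mi²) = 2.503 in.
The 1-inch UH is the DRH scaled by (1 in)/d, so U_p = 409.5 × 1/2.503 = 164 cfs.

U_p ≈ 164 cfs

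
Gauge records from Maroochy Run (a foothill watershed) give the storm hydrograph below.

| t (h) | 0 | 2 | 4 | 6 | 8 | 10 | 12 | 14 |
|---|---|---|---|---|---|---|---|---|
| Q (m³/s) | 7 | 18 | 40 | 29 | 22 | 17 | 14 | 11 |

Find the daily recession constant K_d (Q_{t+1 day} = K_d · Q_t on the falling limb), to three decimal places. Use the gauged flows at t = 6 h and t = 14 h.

Between t = 6 h and t = 14 h the flow falls from 29 to 11 m³/s over 4×2 h = 8 h.
Per-interval ratio K = (11/29)^(1/4) = 0.7848; K_d = K^(24/2) = 0.055.

K_d ≈ 0.055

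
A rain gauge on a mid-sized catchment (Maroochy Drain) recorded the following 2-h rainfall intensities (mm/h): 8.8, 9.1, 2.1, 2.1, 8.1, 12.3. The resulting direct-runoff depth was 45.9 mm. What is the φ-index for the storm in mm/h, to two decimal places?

Only the 4 blocks with intensity above φ contribute runoff: 8.8, 9.1, 8.1, 12.3 mm/h.
Σ(I−φ)·Δt = d  ⇒  (8.8+9.1+8.1+12.3 − 4φ)·2 = 45.9
φ = (38.30 − 45.9/2) / 4 = 3.84 mm/h.

φ ≈ 3.84 mm/h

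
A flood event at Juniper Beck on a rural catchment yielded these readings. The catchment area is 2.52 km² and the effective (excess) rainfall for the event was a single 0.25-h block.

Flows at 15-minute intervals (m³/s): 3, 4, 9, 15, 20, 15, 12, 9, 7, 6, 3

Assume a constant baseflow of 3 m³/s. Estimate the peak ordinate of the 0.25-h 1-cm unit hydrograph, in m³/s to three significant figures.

U_p ≈ 6.80 m³/s

Direct runoff: 0.0, 1.0, 6.0, 12.0, 17.0, 12.0, 9.0, 6.0, 4.0, 3.0, 0.0 m³/s; ΣQ_DR = 70.00 m³/s, peak = 17.0 m³/s.
Runoff depth d = ΣQ_DR·Δt / A = 70.00 × 900 / (2.52 km²) = 25.00 mm.
The 1-cm UH is the DRH scaled by (10 mm)/d, so U_p = 17.0 × 10/25.00 = 6.80 m³/s.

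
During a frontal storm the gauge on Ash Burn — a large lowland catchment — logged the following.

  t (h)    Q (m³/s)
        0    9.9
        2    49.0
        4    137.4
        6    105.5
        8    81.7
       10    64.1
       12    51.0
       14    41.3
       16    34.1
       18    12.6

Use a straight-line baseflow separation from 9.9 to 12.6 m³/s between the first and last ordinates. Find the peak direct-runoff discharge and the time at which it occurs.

Subtracting baseflow gives direct-runoff ordinates: 0.00, 38.80, 126.90, 94.70, 70.60, 52.70, 39.30, 29.30, 21.80, 0.00 m³/s.
The maximum is 126.90 m³/s, occurring at the reading for t = 4 h.

Q_p = 126.90 m³/s at t = 4 h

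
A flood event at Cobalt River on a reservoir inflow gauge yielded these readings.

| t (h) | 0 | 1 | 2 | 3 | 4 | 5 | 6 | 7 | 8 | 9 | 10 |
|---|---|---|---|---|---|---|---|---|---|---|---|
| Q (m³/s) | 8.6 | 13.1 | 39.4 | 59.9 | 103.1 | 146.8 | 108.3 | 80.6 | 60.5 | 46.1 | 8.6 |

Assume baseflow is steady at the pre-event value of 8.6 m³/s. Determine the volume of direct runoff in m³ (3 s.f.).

V ≈ 2.09 × 10^6 m³

Direct-runoff ordinates (Q − Q_b): 0.0, 4.5, 30.8, 51.3, 94.5, 138.2, 99.7, 72.0, 51.9, 37.5, 0.0 m³/s.
ΣQ_DR = 580.4 m³/s.
With Δt = 1 h = 3600 s, V = ΣQ_DR · Δt = 580.4 × 3600 = 2.09 × 10^6 m³.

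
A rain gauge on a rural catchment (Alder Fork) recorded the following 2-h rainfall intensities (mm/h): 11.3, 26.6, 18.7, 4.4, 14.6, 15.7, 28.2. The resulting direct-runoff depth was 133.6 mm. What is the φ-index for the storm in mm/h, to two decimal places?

φ ≈ 8.05 mm/h

Only the 6 blocks with intensity above φ contribute runoff: 11.3, 26.6, 18.7, 14.6, 15.7, 28.2 mm/h.
Σ(I−φ)·Δt = d  ⇒  (11.3+26.6+18.7+14.6+15.7+28.2 − 6φ)·2 = 133.6
φ = (115.1 − 133.6/2) / 6 = 8.05 mm/h.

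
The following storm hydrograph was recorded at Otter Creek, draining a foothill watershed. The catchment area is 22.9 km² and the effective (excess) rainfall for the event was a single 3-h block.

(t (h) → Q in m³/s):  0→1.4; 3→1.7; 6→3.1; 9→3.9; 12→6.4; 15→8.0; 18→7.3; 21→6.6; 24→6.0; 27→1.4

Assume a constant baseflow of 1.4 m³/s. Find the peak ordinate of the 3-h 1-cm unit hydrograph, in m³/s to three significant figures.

Direct runoff: 0.0, 0.3, 1.7, 2.5, 5.0, 6.6, 5.9, 5.2, 4.6, 0.0 m³/s; ΣQ_DR = 31.80 m³/s, peak = 6.6 m³/s.
Runoff depth d = ΣQ_DR·Δt / A = 31.80 × 10800 / (22.9 km²) = 15.00 mm.
The 1-cm UH is the DRH scaled by (10 mm)/d, so U_p = 6.6 × 10/15.00 = 4.40 m³/s.

U_p ≈ 4.40 m³/s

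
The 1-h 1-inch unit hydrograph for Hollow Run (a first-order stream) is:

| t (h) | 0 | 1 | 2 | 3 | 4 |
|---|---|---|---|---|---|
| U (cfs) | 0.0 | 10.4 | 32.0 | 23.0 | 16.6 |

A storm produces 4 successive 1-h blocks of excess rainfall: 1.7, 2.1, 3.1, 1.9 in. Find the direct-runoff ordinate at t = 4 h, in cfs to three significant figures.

Q ≈ 195 cfs

By discrete convolution, Q_j = Σ (P_i / 1 in) · U_{j−i}.
At t = 4 h (j=4): Q = (1.7/1)·16.6 + (2.1/1)·23.0 + (3.1/1)·32.0 + (1.9/1)·10.4 = 195 cfs.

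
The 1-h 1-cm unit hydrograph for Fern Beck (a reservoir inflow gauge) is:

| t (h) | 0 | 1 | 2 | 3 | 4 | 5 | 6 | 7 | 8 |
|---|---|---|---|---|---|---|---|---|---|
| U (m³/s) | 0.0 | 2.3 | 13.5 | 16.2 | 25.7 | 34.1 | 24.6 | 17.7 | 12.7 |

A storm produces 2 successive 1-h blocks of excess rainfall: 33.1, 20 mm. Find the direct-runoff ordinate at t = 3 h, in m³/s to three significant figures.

Q ≈ 80.6 m³/s

By discrete convolution, Q_j = Σ (P_i / 10 mm) · U_{j−i}.
At t = 3 h (j=3): Q = (33.1/10)·16.2 + (20/10)·13.5 = 80.6 m³/s.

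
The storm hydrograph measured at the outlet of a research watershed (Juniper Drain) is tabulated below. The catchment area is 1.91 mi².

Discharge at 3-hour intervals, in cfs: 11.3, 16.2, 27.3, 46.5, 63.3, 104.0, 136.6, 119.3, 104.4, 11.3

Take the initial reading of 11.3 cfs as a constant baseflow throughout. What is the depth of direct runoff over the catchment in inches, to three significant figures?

Direct runoff: 0.0, 4.9, 16.0, 35.2, 52.0, 92.7, 125.3, 108.0, 93.1, 0.0 cfs; ΣQ_DR = 527.2 cfs.
V = ΣQ_DR · Δt = 527.2 × 10800 s = 5.694 × 10^6 ft³.
Over A = 1.91 mi², depth = V / A = 1.28 in.

d ≈ 1.28 in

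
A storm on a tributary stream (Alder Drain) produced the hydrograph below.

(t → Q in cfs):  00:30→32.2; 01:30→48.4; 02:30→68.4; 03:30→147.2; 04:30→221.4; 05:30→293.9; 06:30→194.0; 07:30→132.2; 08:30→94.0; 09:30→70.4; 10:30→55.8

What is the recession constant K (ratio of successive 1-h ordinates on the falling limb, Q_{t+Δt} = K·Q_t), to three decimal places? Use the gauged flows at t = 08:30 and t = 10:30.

Using the recession-limb readings at t = 08:30 and t = 10:30: Q falls from 94.0 to 55.8 cfs over 2 intervals.
K = (Q₂/Q₁)^(1/2) = (55.8/94.0)^(1/2) = 0.770.

K ≈ 0.770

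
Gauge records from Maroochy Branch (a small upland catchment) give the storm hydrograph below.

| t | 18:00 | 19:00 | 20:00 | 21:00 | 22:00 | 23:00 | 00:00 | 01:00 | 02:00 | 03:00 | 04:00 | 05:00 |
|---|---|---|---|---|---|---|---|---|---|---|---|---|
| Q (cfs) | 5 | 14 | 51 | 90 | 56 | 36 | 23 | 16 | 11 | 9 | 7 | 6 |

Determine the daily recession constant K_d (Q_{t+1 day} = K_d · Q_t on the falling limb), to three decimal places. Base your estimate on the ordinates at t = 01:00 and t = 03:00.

Between t = 01:00 and t = 03:00 the flow falls from 16 to 9 cfs over 2×1 h = 2 h.
Per-interval ratio K = (9/16)^(1/2) = 0.7500; K_d = K^(24/1) = 0.001.

K_d ≈ 0.001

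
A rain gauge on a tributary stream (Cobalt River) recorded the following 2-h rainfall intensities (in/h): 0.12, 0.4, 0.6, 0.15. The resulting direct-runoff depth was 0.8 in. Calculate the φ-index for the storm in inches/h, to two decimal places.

Only the 2 blocks with intensity above φ contribute runoff: 0.4, 0.6 in/h.
Σ(I−φ)·Δt = d  ⇒  (0.4+0.6 − 2φ)·2 = 0.8
φ = (1.000 − 0.8/2) / 2 = 0.30 in/h.

φ ≈ 0.30 in/h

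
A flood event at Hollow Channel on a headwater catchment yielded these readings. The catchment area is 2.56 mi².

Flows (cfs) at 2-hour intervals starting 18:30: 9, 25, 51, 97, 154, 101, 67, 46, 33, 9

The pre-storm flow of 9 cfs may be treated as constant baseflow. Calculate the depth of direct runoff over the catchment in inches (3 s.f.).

d ≈ 0.608 in

Direct runoff: 0.0, 16.0, 42.0, 88.0, 145.0, 92.0, 58.0, 37.0, 24.0, 0.0 cfs; ΣQ_DR = 502.0 cfs.
V = ΣQ_DR · Δt = 502.0 × 7200 s = 3.614 × 10^6 ft³.
Over A = 2.56 mi², depth = V / A = 0.608 in.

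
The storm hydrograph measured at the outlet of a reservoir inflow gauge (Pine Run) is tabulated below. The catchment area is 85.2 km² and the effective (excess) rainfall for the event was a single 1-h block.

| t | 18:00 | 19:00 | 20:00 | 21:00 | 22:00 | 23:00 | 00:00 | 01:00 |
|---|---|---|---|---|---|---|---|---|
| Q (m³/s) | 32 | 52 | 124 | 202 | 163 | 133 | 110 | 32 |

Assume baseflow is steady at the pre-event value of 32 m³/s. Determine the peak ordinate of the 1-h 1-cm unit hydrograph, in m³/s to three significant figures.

U_p ≈ 68.0 m³/s

Direct runoff: 0.0, 20.0, 92.0, 170.0, 131.0, 101.0, 78.0, 0.0 m³/s; ΣQ_DR = 592.0 m³/s, peak = 170.0 m³/s.
Runoff depth d = ΣQ_DR·Δt / A = 592.0 × 3600 / (85.2 km²) = 25.01 mm.
The 1-cm UH is the DRH scaled by (10 mm)/d, so U_p = 170.0 × 10/25.01 = 68.0 m³/s.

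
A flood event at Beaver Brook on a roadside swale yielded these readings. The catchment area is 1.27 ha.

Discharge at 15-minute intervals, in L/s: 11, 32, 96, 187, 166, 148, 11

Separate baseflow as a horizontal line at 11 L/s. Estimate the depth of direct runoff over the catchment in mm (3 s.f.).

Direct runoff: 0.0, 21.0, 85.0, 176.0, 155.0, 137.0, 0.0 L/s; ΣQ_DR = 574.0 L/s.
V = ΣQ_DR · Δt = 574.0 × 900 s = 5.166 × 10^5 L.
Over A = 1.27 ha, depth = V / A = 40.7 mm.

d ≈ 40.7 mm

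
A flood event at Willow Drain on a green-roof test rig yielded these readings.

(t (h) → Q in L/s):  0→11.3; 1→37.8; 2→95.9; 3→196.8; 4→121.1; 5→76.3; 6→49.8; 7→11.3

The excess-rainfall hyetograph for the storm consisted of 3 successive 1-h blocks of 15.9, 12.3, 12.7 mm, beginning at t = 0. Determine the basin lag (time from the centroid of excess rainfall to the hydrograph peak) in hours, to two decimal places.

t_L ≈ 1.58 h

Centroid of excess rainfall: t_c = Σ P_i·t̄_i / ΣP_i = 1.4218 h (block centres at 0.5, 1.5, 2.5 h).
Hydrograph peak occurs at t = 3 h, so basin lag t_L = 3 − 1.4218 = 1.58 h.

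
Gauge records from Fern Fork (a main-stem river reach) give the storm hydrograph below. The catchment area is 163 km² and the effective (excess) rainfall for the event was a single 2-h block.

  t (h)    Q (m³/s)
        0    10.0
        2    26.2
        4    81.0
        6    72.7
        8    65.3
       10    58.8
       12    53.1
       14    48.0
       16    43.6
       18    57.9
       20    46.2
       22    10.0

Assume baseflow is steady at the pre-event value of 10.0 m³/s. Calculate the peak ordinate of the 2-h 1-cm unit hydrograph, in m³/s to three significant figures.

U_p ≈ 35.5 m³/s

Direct runoff: 0.0, 16.2, 71.0, 62.7, 55.3, 48.8, 43.1, 38.0, 33.6, 47.9, 36.2, 0.0 m³/s; ΣQ_DR = 452.8 m³/s, peak = 71.0 m³/s.
Runoff depth d = ΣQ_DR·Δt / A = 452.8 × 7200 / (163 km²) = 20.00 mm.
The 1-cm UH is the DRH scaled by (10 mm)/d, so U_p = 71.0 × 10/20.00 = 35.5 m³/s.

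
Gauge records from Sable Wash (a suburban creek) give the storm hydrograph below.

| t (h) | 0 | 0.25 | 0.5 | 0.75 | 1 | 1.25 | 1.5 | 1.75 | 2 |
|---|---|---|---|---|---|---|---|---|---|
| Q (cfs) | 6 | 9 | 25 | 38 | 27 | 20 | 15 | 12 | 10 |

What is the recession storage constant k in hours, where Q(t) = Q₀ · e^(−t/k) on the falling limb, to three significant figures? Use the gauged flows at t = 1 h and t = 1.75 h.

k ≈ 0.925 h

On the falling limb, Q drops from 27 to 12 cfs between t = 1 h and t = 1.75 h (Δt = 0.75 h).
k = −Δt / ln(Q₂/Q₁) = −0.75 / ln(12/27) = 0.925 h.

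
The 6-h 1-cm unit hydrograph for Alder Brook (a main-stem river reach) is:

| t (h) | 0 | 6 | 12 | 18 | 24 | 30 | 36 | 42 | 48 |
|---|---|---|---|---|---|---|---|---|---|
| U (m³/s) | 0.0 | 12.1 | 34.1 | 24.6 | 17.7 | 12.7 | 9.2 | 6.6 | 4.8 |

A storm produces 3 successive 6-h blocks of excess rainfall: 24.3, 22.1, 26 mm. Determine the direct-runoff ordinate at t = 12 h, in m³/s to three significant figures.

By discrete convolution, Q_j = Σ (P_i / 10 mm) · U_{j−i}.
At t = 12 h (j=2): Q = (24.3/10)·34.1 + (22.1/10)·12.1 + (26/10)·0.0 = 110 m³/s.

Q ≈ 110 m³/s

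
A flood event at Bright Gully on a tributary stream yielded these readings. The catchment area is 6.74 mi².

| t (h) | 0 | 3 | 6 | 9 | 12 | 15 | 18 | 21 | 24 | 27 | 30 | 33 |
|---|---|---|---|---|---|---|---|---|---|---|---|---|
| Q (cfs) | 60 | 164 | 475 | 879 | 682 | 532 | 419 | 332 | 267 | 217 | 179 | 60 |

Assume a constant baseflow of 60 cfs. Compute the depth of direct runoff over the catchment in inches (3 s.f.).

Direct runoff: 0.0, 104.0, 415.0, 819.0, 622.0, 472.0, 359.0, 272.0, 207.0, 157.0, 119.0, 0.0 cfs; ΣQ_DR = 3546 cfs.
V = ΣQ_DR · Δt = 3546 × 10800 s = 3.830 × 10^7 ft³.
Over A = 6.74 mi², depth = V / A = 2.45 in.

d ≈ 2.45 in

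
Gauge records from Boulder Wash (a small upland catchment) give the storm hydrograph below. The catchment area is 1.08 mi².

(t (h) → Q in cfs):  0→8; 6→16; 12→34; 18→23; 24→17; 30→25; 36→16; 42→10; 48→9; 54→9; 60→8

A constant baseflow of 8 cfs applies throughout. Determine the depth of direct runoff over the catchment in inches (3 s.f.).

Direct runoff: 0.0, 8.0, 26.0, 15.0, 9.0, 17.0, 8.0, 2.0, 1.0, 1.0, 0.0 cfs; ΣQ_DR = 87.00 cfs.
V = ΣQ_DR · Δt = 87.00 × 21600 s = 1.879 × 10^6 ft³.
Over A = 1.08 mi², depth = V / A = 0.749 in.

d ≈ 0.749 in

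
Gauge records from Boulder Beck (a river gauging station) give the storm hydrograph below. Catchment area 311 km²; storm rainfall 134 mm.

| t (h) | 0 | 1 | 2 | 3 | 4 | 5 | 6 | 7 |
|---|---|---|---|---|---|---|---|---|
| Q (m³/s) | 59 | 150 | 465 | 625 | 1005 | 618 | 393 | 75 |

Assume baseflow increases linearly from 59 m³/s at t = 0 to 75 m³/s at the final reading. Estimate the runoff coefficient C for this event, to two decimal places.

C ≈ 0.25

ΣQ_DR = 2854 m³/s; V = ΣQ_DR·Δt = 1.027 × 10^7 m³.
Runoff depth d = V / A = 33.04 mm.
C = d / P = 33.04 / 134 = 0.25.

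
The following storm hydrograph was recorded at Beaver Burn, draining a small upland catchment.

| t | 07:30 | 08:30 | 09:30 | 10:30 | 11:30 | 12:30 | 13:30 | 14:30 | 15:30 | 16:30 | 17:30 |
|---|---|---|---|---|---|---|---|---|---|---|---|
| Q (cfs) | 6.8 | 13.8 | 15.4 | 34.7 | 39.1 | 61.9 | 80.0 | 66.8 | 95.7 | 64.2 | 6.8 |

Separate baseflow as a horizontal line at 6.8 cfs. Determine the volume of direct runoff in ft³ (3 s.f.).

V ≈ 1.48 × 10^6 ft³

Direct-runoff ordinates (Q − Q_b): 0.0, 7.0, 8.6, 27.9, 32.3, 55.1, 73.2, 60.0, 88.9, 57.4, 0.0 cfs.
ΣQ_DR = 410.4 cfs.
With Δt = 1 h = 3600 s, V = ΣQ_DR · Δt = 410.4 × 3600 = 1.48 × 10^6 ft³.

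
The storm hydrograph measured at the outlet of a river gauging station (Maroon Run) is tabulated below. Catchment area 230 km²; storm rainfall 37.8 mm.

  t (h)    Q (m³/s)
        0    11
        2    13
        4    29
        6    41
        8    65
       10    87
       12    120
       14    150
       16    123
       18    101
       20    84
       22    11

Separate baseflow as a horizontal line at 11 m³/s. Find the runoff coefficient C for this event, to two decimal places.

C ≈ 0.58

ΣQ_DR = 703.0 m³/s; V = ΣQ_DR·Δt = 5.062 × 10^6 m³.
Runoff depth d = V / A = 22.01 mm.
C = d / P = 22.01 / 37.8 = 0.58.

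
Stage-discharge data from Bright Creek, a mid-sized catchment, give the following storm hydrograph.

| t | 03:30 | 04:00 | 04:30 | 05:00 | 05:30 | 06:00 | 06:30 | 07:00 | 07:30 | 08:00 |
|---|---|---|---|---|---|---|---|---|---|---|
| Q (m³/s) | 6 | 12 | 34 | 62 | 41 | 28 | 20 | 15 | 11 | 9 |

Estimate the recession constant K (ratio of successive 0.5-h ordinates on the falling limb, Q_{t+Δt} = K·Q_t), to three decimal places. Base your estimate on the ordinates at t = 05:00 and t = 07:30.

K ≈ 0.708

Using the recession-limb readings at t = 05:00 and t = 07:30: Q falls from 62 to 11 m³/s over 5 intervals.
K = (Q₂/Q₁)^(1/5) = (11/62)^(1/5) = 0.708.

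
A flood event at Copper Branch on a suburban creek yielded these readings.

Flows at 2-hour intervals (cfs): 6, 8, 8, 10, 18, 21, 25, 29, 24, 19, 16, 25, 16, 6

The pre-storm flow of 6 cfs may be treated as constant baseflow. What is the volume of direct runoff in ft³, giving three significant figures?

V ≈ 1.06 × 10^6 ft³

Direct-runoff ordinates (Q − Q_b): 0.0, 2.0, 2.0, 4.0, 12.0, 15.0, 19.0, 23.0, 18.0, 13.0, 10.0, 19.0, 10.0, 0.0 cfs.
ΣQ_DR = 147.0 cfs.
With Δt = 2 h = 7200 s, V = ΣQ_DR · Δt = 147.0 × 7200 = 1.06 × 10^6 ft³.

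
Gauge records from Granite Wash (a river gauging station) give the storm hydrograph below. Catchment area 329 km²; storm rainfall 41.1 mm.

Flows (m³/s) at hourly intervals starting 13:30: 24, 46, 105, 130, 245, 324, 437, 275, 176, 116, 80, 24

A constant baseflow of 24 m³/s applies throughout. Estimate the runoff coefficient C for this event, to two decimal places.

ΣQ_DR = 1694 m³/s; V = ΣQ_DR·Δt = 6.098 × 10^6 m³.
Runoff depth d = V / A = 18.54 mm.
C = d / P = 18.54 / 41.1 = 0.45.

C ≈ 0.45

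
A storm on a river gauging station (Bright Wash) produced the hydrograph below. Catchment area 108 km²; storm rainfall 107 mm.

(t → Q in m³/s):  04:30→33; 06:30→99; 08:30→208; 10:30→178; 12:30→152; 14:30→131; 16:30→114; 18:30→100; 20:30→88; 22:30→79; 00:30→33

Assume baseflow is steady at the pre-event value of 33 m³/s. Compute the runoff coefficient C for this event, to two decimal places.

C ≈ 0.53

ΣQ_DR = 852.0 m³/s; V = ΣQ_DR·Δt = 6.134 × 10^6 m³.
Runoff depth d = V / A = 56.80 mm.
C = d / P = 56.80 / 107 = 0.53.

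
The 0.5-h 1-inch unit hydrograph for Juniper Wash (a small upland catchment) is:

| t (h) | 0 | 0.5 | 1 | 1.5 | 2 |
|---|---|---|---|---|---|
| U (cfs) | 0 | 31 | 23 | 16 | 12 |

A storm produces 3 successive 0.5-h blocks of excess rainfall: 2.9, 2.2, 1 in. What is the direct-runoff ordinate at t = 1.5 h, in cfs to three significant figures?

Q ≈ 128 cfs

By discrete convolution, Q_j = Σ (P_i / 1 in) · U_{j−i}.
At t = 1.5 h (j=3): Q = (2.9/1)·16 + (2.2/1)·23 + (1/1)·31 = 128 cfs.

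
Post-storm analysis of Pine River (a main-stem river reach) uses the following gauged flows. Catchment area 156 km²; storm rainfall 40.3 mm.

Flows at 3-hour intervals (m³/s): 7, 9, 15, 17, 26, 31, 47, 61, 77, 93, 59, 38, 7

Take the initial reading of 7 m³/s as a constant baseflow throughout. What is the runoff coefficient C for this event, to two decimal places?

ΣQ_DR = 396.0 m³/s; V = ΣQ_DR·Δt = 4.277 × 10^6 m³.
Runoff depth d = V / A = 27.42 mm.
C = d / P = 27.42 / 40.3 = 0.68.

C ≈ 0.68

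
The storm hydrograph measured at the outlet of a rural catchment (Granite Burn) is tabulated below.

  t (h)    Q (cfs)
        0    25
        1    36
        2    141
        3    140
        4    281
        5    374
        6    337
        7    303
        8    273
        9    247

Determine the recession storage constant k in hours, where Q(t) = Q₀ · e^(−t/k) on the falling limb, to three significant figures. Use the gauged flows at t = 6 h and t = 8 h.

k ≈ 9.50 h

On the falling limb, Q drops from 337 to 273 cfs between t = 6 h and t = 8 h (Δt = 2 h).
k = −Δt / ln(Q₂/Q₁) = −2 / ln(273/337) = 9.50 h.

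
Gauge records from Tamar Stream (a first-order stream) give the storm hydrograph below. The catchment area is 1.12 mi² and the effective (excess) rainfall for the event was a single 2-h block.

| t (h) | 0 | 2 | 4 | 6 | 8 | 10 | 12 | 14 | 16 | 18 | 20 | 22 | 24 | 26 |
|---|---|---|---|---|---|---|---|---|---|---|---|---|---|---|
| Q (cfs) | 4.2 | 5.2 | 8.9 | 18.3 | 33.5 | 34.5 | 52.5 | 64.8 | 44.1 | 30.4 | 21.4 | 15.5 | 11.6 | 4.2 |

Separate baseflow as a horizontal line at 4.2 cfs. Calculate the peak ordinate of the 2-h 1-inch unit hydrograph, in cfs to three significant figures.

Direct runoff: 0.0, 1.0, 4.7, 14.1, 29.3, 30.3, 48.3, 60.6, 39.9, 26.2, 17.2, 11.3, 7.4, 0.0 cfs; ΣQ_DR = 290.3 cfs, peak = 60.6 cfs.
Runoff depth d = ΣQ_DR·Δt / A = 290.3 × 7200 / (1.12 mi²) = 0.8033 in.
The 1-inch UH is the DRH scaled by (1 in)/d, so U_p = 60.6 × 1/0.8033 = 75.4 cfs.

U_p ≈ 75.4 cfs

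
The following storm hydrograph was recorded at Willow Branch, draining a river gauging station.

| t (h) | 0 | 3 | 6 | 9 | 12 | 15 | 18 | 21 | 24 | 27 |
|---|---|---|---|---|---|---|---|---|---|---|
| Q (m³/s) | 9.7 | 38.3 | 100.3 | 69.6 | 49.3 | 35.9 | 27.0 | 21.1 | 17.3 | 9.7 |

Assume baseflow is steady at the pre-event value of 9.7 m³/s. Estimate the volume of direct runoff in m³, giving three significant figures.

V ≈ 3.04 × 10^6 m³

Direct-runoff ordinates (Q − Q_b): 0.0, 28.6, 90.6, 59.9, 39.6, 26.2, 17.3, 11.4, 7.6, 0.0 m³/s.
ΣQ_DR = 281.2 m³/s.
With Δt = 3 h = 10800 s, V = ΣQ_DR · Δt = 281.2 × 10800 = 3.04 × 10^6 m³.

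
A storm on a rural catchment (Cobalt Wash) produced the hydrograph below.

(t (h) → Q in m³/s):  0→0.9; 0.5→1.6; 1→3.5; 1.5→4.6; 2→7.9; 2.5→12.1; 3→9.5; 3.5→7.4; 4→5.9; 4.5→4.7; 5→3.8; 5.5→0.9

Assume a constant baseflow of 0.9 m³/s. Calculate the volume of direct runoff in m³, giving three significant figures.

V ≈ 93600 m³

Direct-runoff ordinates (Q − Q_b): 0.0, 0.7, 2.6, 3.7, 7.0, 11.2, 8.6, 6.5, 5.0, 3.8, 2.9, 0.0 m³/s.
ΣQ_DR = 52.00 m³/s.
With Δt = 0.5 h = 1800 s, V = ΣQ_DR · Δt = 52.00 × 1800 = 93600 m³.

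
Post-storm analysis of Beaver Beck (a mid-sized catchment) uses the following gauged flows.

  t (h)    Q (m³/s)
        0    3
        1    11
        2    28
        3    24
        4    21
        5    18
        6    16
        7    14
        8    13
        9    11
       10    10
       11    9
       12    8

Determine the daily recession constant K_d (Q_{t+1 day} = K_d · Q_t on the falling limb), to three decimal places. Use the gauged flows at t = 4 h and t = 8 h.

Between t = 4 h and t = 8 h the flow falls from 21 to 13 m³/s over 4×1 h = 4 h.
Per-interval ratio K = (13/21)^(1/4) = 0.8870; K_d = K^(24/1) = 0.056.

K_d ≈ 0.056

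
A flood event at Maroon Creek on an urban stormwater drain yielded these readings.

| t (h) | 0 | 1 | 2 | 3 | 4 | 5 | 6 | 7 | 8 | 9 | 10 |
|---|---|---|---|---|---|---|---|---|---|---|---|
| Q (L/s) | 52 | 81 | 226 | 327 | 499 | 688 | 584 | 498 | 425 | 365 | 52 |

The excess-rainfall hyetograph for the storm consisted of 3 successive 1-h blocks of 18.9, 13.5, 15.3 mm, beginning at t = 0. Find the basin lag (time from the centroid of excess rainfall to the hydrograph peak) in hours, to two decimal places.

t_L ≈ 3.58 h

Centroid of excess rainfall: t_c = Σ P_i·t̄_i / ΣP_i = 1.4245 h (block centres at 0.5, 1.5, 2.5 h).
Hydrograph peak occurs at t = 5 h, so basin lag t_L = 5 − 1.4245 = 3.58 h.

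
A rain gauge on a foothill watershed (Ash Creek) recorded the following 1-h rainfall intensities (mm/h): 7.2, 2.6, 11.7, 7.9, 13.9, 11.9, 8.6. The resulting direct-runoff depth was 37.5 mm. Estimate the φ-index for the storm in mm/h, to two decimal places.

φ ≈ 3.95 mm/h

Only the 6 blocks with intensity above φ contribute runoff: 7.2, 11.7, 7.9, 13.9, 11.9, 8.6 mm/h.
Σ(I−φ)·Δt = d  ⇒  (7.2+11.7+7.9+13.9+11.9+8.6 − 6φ)·1 = 37.5
φ = (61.20 − 37.5/1) / 6 = 3.95 mm/h.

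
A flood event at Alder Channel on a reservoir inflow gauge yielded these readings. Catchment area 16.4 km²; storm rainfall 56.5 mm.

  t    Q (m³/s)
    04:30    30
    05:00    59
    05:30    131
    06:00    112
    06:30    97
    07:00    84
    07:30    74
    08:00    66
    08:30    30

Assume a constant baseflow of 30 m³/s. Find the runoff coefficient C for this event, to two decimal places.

C ≈ 0.80

ΣQ_DR = 413.0 m³/s; V = ΣQ_DR·Δt = 7.434 × 10^5 m³.
Runoff depth d = V / A = 45.33 mm.
C = d / P = 45.33 / 56.5 = 0.80.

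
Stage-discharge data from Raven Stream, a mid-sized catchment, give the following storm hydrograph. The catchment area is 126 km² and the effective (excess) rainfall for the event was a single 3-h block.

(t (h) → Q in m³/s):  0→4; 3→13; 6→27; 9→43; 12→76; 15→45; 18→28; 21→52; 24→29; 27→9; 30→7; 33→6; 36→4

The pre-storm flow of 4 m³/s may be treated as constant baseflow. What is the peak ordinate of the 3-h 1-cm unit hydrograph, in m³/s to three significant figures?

U_p ≈ 28.9 m³/s

Direct runoff: 0.0, 9.0, 23.0, 39.0, 72.0, 41.0, 24.0, 48.0, 25.0, 5.0, 3.0, 2.0, 0.0 m³/s; ΣQ_DR = 291.0 m³/s, peak = 72.0 m³/s.
Runoff depth d = ΣQ_DR·Δt / A = 291.0 × 10800 / (126 km²) = 24.94 mm.
The 1-cm UH is the DRH scaled by (10 mm)/d, so U_p = 72.0 × 10/24.94 = 28.9 m³/s.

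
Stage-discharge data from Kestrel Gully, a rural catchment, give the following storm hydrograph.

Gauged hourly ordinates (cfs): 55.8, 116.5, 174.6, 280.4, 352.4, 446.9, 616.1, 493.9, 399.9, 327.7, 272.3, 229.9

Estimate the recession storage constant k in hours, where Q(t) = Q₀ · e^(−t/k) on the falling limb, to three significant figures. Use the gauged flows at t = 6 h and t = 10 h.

On the falling limb, Q drops from 616.1 to 272.3 cfs between t = 6 h and t = 10 h (Δt = 4 h).
k = −Δt / ln(Q₂/Q₁) = −4 / ln(272.3/616.1) = 4.90 h.

k ≈ 4.90 h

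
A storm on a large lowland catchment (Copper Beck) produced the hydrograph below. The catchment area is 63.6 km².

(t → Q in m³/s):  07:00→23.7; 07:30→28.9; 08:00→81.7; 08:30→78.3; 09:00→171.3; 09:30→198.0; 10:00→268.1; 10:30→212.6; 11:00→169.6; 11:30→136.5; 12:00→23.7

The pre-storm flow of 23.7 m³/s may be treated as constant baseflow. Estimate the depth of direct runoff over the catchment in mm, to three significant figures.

Direct runoff: 0.0, 5.2, 58.0, 54.6, 147.6, 174.3, 244.4, 188.9, 145.9, 112.8, 0.0 m³/s; ΣQ_DR = 1132 m³/s.
V = ΣQ_DR · Δt = 1132 × 1800 s = 2.037 × 10^6 m³.
Over A = 63.6 km², depth = V / A = 32.0 mm.

d ≈ 32.0 mm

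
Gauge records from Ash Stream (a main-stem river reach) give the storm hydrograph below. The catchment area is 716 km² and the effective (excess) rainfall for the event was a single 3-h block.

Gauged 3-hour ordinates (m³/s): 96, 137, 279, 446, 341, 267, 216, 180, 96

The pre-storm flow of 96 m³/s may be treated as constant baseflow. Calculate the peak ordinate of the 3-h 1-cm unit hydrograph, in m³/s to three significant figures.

U_p ≈ 194 m³/s

Direct runoff: 0.0, 41.0, 183.0, 350.0, 245.0, 171.0, 120.0, 84.0, 0.0 m³/s; ΣQ_DR = 1194 m³/s, peak = 350.0 m³/s.
Runoff depth d = ΣQ_DR·Δt / A = 1194 × 10800 / (716 km²) = 18.01 mm.
The 1-cm UH is the DRH scaled by (10 mm)/d, so U_p = 350.0 × 10/18.01 = 194 m³/s.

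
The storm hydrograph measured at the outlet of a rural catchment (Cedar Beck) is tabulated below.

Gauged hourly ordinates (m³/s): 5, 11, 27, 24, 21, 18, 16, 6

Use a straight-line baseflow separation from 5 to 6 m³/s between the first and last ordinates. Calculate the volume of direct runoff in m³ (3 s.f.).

Direct-runoff ordinates (Q − Q_b): 0.00, 5.86, 21.71, 18.57, 15.43, 12.29, 10.14, 0.00 m³/s.
ΣQ_DR = 84.00 m³/s.
With Δt = 1 h = 3600 s, V = ΣQ_DR · Δt = 84.00 × 3600 = 3.02 × 10^5 m³.

V ≈ 3.02 × 10^5 m³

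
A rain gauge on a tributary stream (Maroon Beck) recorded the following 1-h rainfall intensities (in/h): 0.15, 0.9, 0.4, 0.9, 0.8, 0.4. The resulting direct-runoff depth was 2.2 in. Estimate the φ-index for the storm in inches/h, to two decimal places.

Only the 5 blocks with intensity above φ contribute runoff: 0.9, 0.4, 0.9, 0.8, 0.4 in/h.
Σ(I−φ)·Δt = d  ⇒  (0.9+0.4+0.9+0.8+0.4 − 5φ)·1 = 2.2
φ = (3.400 − 2.2/1) / 5 = 0.24 in/h.

φ ≈ 0.24 in/h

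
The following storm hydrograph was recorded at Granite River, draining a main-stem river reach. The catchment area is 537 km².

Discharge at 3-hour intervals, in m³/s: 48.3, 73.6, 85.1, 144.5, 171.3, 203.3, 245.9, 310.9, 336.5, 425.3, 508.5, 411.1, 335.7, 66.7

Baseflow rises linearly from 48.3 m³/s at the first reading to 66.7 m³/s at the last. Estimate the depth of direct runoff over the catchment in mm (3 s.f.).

Direct runoff: 0.00, 23.88, 33.97, 91.95, 117.34, 147.92, 189.11, 252.69, 276.88, 364.26, 446.05, 347.23, 270.42, 0.00 m³/s; ΣQ_DR = 2562 m³/s.
V = ΣQ_DR · Δt = 2562 × 10800 s = 2.767 × 10^7 m³.
Over A = 537 km², depth = V / A = 51.5 mm.

d ≈ 51.5 mm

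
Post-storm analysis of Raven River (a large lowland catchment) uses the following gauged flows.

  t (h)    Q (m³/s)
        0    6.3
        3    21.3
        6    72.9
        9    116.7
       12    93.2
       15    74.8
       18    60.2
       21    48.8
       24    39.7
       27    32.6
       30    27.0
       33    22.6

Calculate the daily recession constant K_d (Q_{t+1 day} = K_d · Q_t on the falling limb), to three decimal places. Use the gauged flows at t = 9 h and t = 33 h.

K_d ≈ 0.194

Between t = 9 h and t = 33 h the flow falls from 116.7 to 22.6 m³/s over 8×3 h = 24 h.
Per-interval ratio K = (22.6/116.7)^(1/8) = 0.8145; K_d = K^(24/3) = 0.194.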